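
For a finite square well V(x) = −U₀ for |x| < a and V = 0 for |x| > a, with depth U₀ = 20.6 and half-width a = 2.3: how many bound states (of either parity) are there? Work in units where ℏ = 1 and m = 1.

Define the well-strength parameter z₀ = (a/ℏ)√(2mU₀) = 2.3 × √(2·1·20.6) = 14.76.
The even/odd transcendental equations gain one root per π/2 in z₀, giving N = 1 + ⌊2z₀/π⌋ = 1 + ⌊9.398⌋ = 10.

N = 10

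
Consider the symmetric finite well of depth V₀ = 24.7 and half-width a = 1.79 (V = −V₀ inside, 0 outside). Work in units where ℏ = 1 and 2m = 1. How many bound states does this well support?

N = 6

Define the well-strength parameter z₀ = (a/ℏ)√(2mV₀) = 1.79 × √(2·0.5·24.7) = 8.896.
The even/odd transcendental equations gain one root per π/2 in z₀, giving N = 1 + ⌊2z₀/π⌋ = 1 + ⌊5.663⌋ = 6.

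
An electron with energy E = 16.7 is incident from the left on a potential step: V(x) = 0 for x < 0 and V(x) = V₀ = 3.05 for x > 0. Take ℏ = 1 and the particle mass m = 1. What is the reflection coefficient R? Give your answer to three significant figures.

R = 0.00254

On each side the TISE gives plane waves with k = √(2m(E − V))/ℏ: k₁ = √(2·1·16.7) = 5.779, k₂ = √(2·1·13.65) = 5.225.
Matching ψ and ψ′ at x = 0 gives r = (k₁ − k₂)/(k₁ + k₂), so R = r² = 0.002538 and T = 1 − R = 0.9975.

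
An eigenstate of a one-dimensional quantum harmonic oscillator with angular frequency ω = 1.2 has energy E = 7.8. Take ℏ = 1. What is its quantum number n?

n = 6

E_n = ℏω(n + ½) ⇒ n = E/(ℏω) − ½ = 7.8/1.2 − 0.5 = 6.000 → n = 6.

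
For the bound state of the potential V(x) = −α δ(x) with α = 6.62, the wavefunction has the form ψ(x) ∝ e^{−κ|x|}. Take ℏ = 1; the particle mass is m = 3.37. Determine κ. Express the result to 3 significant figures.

Integrating the TISE across x = 0 gives the cusp condition ψ'(0⁺) − ψ'(0⁻) = −(2mα/ℏ²)ψ(0).
With ψ ∝ e^{−κ|x|} this yields −2κ = −2mα/ℏ², so κ = mα/ℏ² = 22.31.

κ = 22.3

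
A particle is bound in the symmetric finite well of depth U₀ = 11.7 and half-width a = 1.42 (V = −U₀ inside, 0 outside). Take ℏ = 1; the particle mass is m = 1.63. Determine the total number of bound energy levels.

The dimensionless depth is z₀ = a√(2mU₀)/ℏ = 1.42 × √(38.14) = 8.770.
The even/odd transcendental equations gain one root per π/2 in z₀, giving N = 1 + ⌊2z₀/π⌋ = 1 + ⌊5.583⌋ = 6.

N = 6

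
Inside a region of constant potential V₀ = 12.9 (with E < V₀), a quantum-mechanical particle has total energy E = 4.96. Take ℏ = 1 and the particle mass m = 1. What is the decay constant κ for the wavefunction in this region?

Since E < V₀ the TISE in this region is ψ'' = κ²ψ with κ = √(2m(V₀ − E))/ℏ.
κ = √(2 × 1 × 7.94) = 3.985.

κ = 3.98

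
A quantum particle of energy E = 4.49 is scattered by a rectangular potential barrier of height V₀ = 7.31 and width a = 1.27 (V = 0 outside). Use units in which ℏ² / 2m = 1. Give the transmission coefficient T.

E < V₀: inside the barrier ψ ∝ e^{±κx} with κ = √(2m(V₀ − E))/ℏ = 1.679.
κa = 2.133, sinh(κa) = 4.160.
Matching ψ, ψ′ at both faces gives T = [1 + V₀² sinh²(κa) / (4E(V₀ − E))]⁻¹ = 1/19.25 = 0.0519.

T = 0.0519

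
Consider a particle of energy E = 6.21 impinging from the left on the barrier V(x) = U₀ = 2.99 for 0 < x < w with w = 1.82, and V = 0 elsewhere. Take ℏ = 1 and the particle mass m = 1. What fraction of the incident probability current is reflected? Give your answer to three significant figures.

Above the barrier the interior wavenumber is k₂ = √(2m(E − U₀))/ℏ = 2.538, giving phase k₂w = 4.619.
Matching at both interfaces gives T⁻¹ = 1 + U₀² sin²(k₂w) / [4E(E − U₀)] = 1.111, hence T = 0.900.
R = 1 − T = 0.0997.

R = 0.0997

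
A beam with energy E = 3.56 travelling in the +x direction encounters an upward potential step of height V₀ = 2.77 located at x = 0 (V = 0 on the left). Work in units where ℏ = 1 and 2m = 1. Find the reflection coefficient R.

On each side the TISE gives plane waves with k = √(2m(E − V))/ℏ: k₁ = √(2·½·3.56) = 1.887, k₂ = √(2·½·0.79) = 0.8888.
Continuity of ψ and ψ′ at the step yields the reflection amplitude r = (k₁ − k₂)/(k₁ + k₂) = 0.3596; thus R = |r|² = 0.1293, T = 0.8707.

R = 0.129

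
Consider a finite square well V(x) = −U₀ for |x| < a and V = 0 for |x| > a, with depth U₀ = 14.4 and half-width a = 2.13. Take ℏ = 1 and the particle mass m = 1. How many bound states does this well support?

N = 8

Define the well-strength parameter z₀ = (a/ℏ)√(2mU₀) = 2.13 × √(2·1·14.4) = 11.43.
The even/odd transcendental equations gain one root per π/2 in z₀, giving N = 1 + ⌊2z₀/π⌋ = 1 + ⌊7.277⌋ = 8.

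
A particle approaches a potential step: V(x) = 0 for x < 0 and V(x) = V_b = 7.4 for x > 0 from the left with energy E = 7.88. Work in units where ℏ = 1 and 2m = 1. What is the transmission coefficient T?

T = 0.635

The wavenumbers are k₁ = √(2mE)/ℏ = 2.807 on the left and k₂ = √(2m(E − V_b))/ℏ = 0.6928 on the right.
Continuity of ψ and ψ′ at the step yields the reflection amplitude r = (k₁ − k₂)/(k₁ + k₂) = 0.6041; thus R = |r|² = 0.3649, T = 0.6351.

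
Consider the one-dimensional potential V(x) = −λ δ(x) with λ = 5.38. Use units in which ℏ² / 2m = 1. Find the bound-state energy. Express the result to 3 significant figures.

The bound state is ψ(x) = √κ e^{−κ|x|}. The derivative jump ψ'(0⁺) − ψ'(0⁻) = −(2mλ/ℏ²)ψ(0) fixes κ = mλ/ℏ² = 2.690.
Then E = −ℏ²κ²/(2m) = −mλ²/(2ℏ²) = -7.236.

E = -7.24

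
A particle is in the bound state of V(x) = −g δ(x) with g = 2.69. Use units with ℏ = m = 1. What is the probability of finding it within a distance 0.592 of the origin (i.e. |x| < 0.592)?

P = 0.959

The normalised bound state is ψ = √κ e^{−κ|x|} with κ = mg/ℏ² = 2.690.
P(|x| < d) = ∫_{−d}^{d} κ e^{−2κ|x|} dx = 1 − e^{−2κd} = 1 − e^{−3.185} = 0.9586.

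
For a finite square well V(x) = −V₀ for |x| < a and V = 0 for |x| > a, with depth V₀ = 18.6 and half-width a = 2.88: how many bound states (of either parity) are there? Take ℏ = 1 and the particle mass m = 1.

Define the well-strength parameter z₀ = (a/ℏ)√(2mV₀) = 2.88 × √(2·1·18.6) = 17.57.
The even/odd transcendental equations gain one root per π/2 in z₀, giving N = 1 + ⌊2z₀/π⌋ = 1 + ⌊11.18⌋ = 12.

N = 12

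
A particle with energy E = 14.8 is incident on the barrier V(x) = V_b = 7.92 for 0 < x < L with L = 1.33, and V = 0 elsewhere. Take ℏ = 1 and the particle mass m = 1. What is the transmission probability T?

T = 0.872

E > V_b: inside the barrier k₂ = √(2m(E − V_b))/ℏ = 3.709, k₂L = 4.934.
Matching at both interfaces gives T⁻¹ = 1 + V_b² sin²(k₂L) / [4E(E − V_b)] = 1.147, hence T = 0.872.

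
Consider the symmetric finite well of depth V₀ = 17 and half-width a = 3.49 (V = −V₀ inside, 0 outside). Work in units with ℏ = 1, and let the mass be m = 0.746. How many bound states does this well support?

Define the well-strength parameter z₀ = (a/ℏ)√(2mV₀) = 3.49 × √(2·0.746·17) = 17.58.
The even/odd transcendental equations gain one root per π/2 in z₀, giving N = 1 + ⌊2z₀/π⌋ = 1 + ⌊11.19⌋ = 12.

N = 12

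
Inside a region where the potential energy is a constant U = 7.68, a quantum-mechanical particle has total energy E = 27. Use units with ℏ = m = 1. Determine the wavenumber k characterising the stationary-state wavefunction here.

With E > U the solution is oscillatory, ψ ∝ e^{±ikx} with k = √(2m(E − U))/ℏ.
k = √(2 × 1 × 19.32) = 6.216.

k = 6.22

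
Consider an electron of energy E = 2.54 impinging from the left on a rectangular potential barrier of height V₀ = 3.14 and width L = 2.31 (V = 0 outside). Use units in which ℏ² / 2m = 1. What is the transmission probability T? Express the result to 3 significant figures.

T = 0.0681

Since E < V₀ the interior solution is evanescent with decay constant κ = √(2m(V₀ − E))/ℏ = 0.7746.
κL = 1.789, sinh(κL) = 2.909.
Matching ψ, ψ′ at both faces gives T = [1 + V₀² sinh²(κL) / (4E(V₀ − E))]⁻¹ = 1/14.69 = 0.0681.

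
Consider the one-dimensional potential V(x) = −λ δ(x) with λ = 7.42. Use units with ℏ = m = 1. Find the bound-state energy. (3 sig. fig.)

E = -27.5

For x ≠ 0 the bound state is ψ ∝ e^{−κ|x|}; integrating the TISE across the delta gives the cusp condition 2κ = 2mλ/ℏ², so κ = 7.420.
Then E = −ℏ²κ²/(2m) = −mλ²/(2ℏ²) = -27.53.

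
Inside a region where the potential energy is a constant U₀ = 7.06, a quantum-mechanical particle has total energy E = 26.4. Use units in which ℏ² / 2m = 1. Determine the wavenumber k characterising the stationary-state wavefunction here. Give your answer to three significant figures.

k = 4.40

With E > U₀ the solution is oscillatory, ψ ∝ e^{±ikx} with k = √(2m(E − U₀))/ℏ.
k = √(2 × 0.5 × 19.34) = 4.398.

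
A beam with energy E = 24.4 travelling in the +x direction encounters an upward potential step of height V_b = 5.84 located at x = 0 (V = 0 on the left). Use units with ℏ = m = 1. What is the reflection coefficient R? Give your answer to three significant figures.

On each side the TISE gives plane waves with k = √(2m(E − V))/ℏ: k₁ = √(2·1·24.4) = 6.986, k₂ = √(2·1·18.56) = 6.093.
Continuity of ψ and ψ′ at the step yields the reflection amplitude r = (k₁ − k₂)/(k₁ + k₂) = 0.06829; thus R = |r|² = 0.004663, T = 0.9953.

R = 0.00466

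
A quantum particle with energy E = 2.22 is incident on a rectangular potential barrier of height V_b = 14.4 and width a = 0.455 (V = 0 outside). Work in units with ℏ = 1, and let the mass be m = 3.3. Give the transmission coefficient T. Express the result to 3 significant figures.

T = 0.000597

Since E < V_b the interior solution is evanescent with decay constant κ = √(2m(V_b − E))/ℏ = 8.966.
κa = 4.080, sinh(κa) = 29.55.
Matching ψ, ψ′ at both faces gives T = [1 + V_b² sinh²(κa) / (4E(V_b − E))]⁻¹ = 1/1675 = 0.000597.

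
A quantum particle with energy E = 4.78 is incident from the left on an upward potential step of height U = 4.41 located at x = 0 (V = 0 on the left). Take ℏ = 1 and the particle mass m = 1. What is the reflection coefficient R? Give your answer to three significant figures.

R = 0.319

On each side the TISE gives plane waves with k = √(2m(E − V))/ℏ: k₁ = √(2·1·4.78) = 3.092, k₂ = √(2·1·0.37) = 0.8602.
Matching ψ and ψ′ at x = 0 gives r = (k₁ − k₂)/(k₁ + k₂), so R = r² = 0.3189 and T = 1 − R = 0.6811.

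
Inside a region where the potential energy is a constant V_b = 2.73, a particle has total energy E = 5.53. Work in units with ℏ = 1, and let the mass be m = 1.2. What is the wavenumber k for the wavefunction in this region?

With E > V_b the solution is oscillatory, ψ ∝ e^{±ikx} with k = √(2m(E − V_b))/ℏ.
k = √(2 × 1.2 × 2.8) = 2.592.

k = 2.59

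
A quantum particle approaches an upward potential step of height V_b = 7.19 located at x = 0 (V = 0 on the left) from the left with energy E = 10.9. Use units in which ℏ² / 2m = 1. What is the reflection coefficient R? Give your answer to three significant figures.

The wavenumbers are k₁ = √(2mE)/ℏ = 3.302 on the left and k₂ = √(2m(E − V_b))/ℏ = 1.926 on the right.
Matching ψ and ψ′ at x = 0 gives r = (k₁ − k₂)/(k₁ + k₂), so R = r² = 0.06922 and T = 1 − R = 0.9308.

R = 0.0692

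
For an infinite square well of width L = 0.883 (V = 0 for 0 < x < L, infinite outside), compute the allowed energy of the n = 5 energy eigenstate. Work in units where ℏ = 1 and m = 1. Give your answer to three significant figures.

E = 158

The infinite-well eigenfunctions ψ_n = √(2/L) sin(nπx/L) vanish at both walls, giving E_n = n²π²ℏ²/(2mL²).
E_5 = 5² × π² / (2 × 1 × 0.883²) = 158.2.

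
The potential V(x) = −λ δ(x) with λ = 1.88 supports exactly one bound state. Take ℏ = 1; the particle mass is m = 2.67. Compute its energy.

The bound state is ψ(x) = √κ e^{−κ|x|}. The derivative jump ψ'(0⁺) − ψ'(0⁻) = −(2mλ/ℏ²)ψ(0) fixes κ = mλ/ℏ² = 5.020.
Then E = −ℏ²κ²/(2m) = −mλ²/(2ℏ²) = -4.718.

E = -4.72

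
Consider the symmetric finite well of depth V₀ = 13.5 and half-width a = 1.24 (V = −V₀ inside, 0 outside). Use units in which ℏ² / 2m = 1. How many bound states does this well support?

Define the well-strength parameter z₀ = (a/ℏ)√(2mV₀) = 1.24 × √(2·0.5·13.5) = 4.556.
A new bound state (alternating even/odd) appears each time z₀ passes a multiple of π/2, so N = ⌊2z₀/π⌋ + 1 = ⌊2.900⌋ + 1 = 3.

N = 3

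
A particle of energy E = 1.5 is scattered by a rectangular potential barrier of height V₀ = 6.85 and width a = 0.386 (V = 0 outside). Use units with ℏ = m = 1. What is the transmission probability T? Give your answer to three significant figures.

T = 0.206

E < V₀: inside the barrier ψ ∝ e^{±κx} with κ = √(2m(V₀ − E))/ℏ = 3.271.
κa = 1.263, sinh(κa) = 1.626.
The exact tunnelling result is T⁻¹ = 1 + V₀² sinh²(κa) / [4E(V₀ − E)] = 4.864, so T = 0.206.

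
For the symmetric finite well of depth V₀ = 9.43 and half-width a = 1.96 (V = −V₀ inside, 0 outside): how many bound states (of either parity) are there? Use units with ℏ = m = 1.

Define the well-strength parameter z₀ = (a/ℏ)√(2mV₀) = 1.96 × √(2·1·9.43) = 8.512.
A new bound state (alternating even/odd) appears each time z₀ passes a multiple of π/2, so N = ⌊2z₀/π⌋ + 1 = ⌊5.419⌋ + 1 = 6.

N = 6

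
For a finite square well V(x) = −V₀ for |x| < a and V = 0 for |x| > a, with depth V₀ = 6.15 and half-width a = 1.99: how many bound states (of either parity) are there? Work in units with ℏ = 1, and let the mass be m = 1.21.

Define the well-strength parameter z₀ = (a/ℏ)√(2mV₀) = 1.99 × √(2·1.21·6.15) = 7.677.
A new bound state (alternating even/odd) appears each time z₀ passes a multiple of π/2, so N = ⌊2z₀/π⌋ + 1 = ⌊4.887⌋ + 1 = 5.

N = 5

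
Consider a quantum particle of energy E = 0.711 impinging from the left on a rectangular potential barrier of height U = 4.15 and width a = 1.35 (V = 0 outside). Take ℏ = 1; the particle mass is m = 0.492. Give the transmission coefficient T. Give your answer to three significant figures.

T = 0.0158

Since E < U the interior solution is evanescent with decay constant κ = √(2m(U − E))/ℏ = 1.840.
κa = 2.483, sinh(κa) = 5.949.
The exact tunnelling result is T⁻¹ = 1 + U² sinh²(κa) / [4E(U − E)] = 63.32, so T = 0.0158.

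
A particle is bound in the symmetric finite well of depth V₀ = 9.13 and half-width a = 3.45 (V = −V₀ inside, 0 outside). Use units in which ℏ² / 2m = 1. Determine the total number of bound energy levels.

Define the well-strength parameter z₀ = (a/ℏ)√(2mV₀) = 3.45 × √(2·0.5·9.13) = 10.42.
A new bound state (alternating even/odd) appears each time z₀ passes a multiple of π/2, so N = ⌊2z₀/π⌋ + 1 = ⌊6.636⌋ + 1 = 7.

N = 7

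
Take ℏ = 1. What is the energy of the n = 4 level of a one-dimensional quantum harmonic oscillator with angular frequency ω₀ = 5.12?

Using E_n = (n + ½)ℏω₀: E_4 = 4.5 × 5.12 = 23.04.

E = 23.0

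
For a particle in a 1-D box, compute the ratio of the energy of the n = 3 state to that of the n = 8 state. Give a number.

0.140625

E_n = n²π²ℏ²/(2mL²) so the ratio is n₂²/n₁² = 9/64 = 0.140625.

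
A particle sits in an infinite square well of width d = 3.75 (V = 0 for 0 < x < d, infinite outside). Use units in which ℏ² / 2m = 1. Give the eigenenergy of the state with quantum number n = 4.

E = 11.2

Requiring ψ(0) = ψ(d) = 0 quantises k = nπ/d, hence E_n = ℏ²k²/2m = n²π²ℏ²/(2md²).
E_4 = 4² × π² / (2 × 0.5 × 3.75²) = 11.23.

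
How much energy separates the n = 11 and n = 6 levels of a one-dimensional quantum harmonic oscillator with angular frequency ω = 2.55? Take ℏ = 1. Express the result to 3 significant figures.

ΔE = 12.8

E_n = ℏω(n + ½), so ΔE = (11 − 6) ℏω = 5 × 2.55 = 12.75.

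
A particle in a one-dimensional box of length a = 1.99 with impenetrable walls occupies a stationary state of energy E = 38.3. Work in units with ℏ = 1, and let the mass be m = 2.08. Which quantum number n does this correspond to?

From E_n = n²π²ℏ²/(2ma²) invert to n = √(2ma²E)/(πℏ).
n = (1.99/π) × √(2 × 2.08 × 38.3) = 7.996 → n = 8.

n = 8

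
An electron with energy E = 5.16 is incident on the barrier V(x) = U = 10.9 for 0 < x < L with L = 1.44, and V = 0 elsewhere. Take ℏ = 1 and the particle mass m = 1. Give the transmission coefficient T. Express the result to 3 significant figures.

T = 0.000231

Since E < U the interior solution is evanescent with decay constant κ = √(2m(U − E))/ℏ = 3.388.
κL = 4.879, sinh(κL) = 65.75.
The exact tunnelling result is T⁻¹ = 1 + U² sinh²(κL) / [4E(U − E)] = 4336, so T = 0.000231.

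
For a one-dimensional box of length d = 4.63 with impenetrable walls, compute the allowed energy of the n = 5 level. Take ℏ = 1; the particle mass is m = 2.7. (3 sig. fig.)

E = 2.13

The infinite-well eigenfunctions ψ_n = √(2/d) sin(nπx/d) vanish at both walls, giving E_n = n²π²ℏ²/(2md²).
E_5 = 5² × π² / (2 × 2.7 × 4.63²) = 2.131.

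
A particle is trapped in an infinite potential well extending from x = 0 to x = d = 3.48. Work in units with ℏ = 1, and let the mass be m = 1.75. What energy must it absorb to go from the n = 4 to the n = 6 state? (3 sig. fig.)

E_n = n²π²ℏ²/(2md²), so ΔE = (6² − 4²) π²ℏ²/(2md²).
ΔE = 20 × π² / (2 × 1.75 × 3.48²) = 4.657.

ΔE = 4.66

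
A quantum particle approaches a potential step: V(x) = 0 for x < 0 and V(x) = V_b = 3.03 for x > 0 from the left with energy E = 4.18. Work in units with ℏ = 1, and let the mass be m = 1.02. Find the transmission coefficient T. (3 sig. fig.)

On each side the TISE gives plane waves with k = √(2m(E − V))/ℏ: k₁ = √(2·1.02·4.18) = 2.920, k₂ = √(2·1.02·1.15) = 1.532.
Matching ψ and ψ′ at x = 0 gives r = (k₁ − k₂)/(k₁ + k₂), so R = r² = 0.09728 and T = 1 − R = 0.9027.

T = 0.903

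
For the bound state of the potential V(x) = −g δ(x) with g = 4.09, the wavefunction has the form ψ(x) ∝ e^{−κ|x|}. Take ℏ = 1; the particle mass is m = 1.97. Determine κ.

κ = 8.06

Integrating the TISE across x = 0 gives the cusp condition ψ'(0⁺) − ψ'(0⁻) = −(2mg/ℏ²)ψ(0).
With ψ ∝ e^{−κ|x|} this yields −2κ = −2mg/ℏ², so κ = mg/ℏ² = 8.057.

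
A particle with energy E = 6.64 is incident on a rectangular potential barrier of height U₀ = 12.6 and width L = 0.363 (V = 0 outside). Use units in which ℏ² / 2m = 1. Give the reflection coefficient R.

R = 0.504

Since E < U₀ the interior solution is evanescent with decay constant κ = √(2m(U₀ − E))/ℏ = 2.441.
κL = 0.8862, sinh(κL) = 1.007.
The exact tunnelling result is T⁻¹ = 1 + U₀² sinh²(κL) / [4E(U₀ − E)] = 2.017, so T = 0.496.
R = 1 − T = 0.504.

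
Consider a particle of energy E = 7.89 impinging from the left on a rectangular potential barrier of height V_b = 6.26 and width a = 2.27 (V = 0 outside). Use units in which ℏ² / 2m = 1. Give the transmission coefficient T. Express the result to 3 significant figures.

T = 0.958

Above the barrier the interior wavenumber is k₂ = √(2m(E − V_b))/ℏ = 1.277, giving phase k₂a = 2.898.
Matching at both interfaces gives T⁻¹ = 1 + V_b² sin²(k₂a) / [4E(E − V_b)] = 1.044, hence T = 0.958.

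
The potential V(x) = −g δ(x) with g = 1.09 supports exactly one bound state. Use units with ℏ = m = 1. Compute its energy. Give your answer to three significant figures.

The bound state is ψ(x) = √κ e^{−κ|x|}. The derivative jump ψ'(0⁺) − ψ'(0⁻) = −(2mg/ℏ²)ψ(0) fixes κ = mg/ℏ² = 1.090.
Then E = −ℏ²κ²/(2m) = −mg²/(2ℏ²) = -0.5941.

E = -0.594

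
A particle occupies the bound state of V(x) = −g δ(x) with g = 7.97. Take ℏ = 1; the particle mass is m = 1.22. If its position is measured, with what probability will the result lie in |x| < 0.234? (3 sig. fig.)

The normalised bound state is ψ = √κ e^{−κ|x|} with κ = mg/ℏ² = 9.723.
P(|x| < d) = ∫_{−d}^{d} κ e^{−2κ|x|} dx = 1 − e^{−2κd} = 1 − e^{−4.551} = 0.9894.

P = 0.989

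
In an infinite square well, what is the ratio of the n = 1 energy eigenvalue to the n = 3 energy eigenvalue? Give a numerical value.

0.111111

Since E_n ∝ n², the ratio is (1/3)² = 0.111111.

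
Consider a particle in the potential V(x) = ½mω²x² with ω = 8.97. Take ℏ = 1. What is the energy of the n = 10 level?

E = 94.2

The oscillator eigenvalues are E_n = ℏω(n + ½), so E_10 = 8.97 × 10.5 = 94.19.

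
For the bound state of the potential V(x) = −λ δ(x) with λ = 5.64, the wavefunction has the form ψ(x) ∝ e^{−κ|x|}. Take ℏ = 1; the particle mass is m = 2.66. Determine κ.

κ = 15.0

Integrating the TISE across x = 0 gives the cusp condition ψ'(0⁺) − ψ'(0⁻) = −(2mλ/ℏ²)ψ(0).
With ψ ∝ e^{−κ|x|} this yields −2κ = −2mλ/ℏ², so κ = mλ/ℏ² = 15.00.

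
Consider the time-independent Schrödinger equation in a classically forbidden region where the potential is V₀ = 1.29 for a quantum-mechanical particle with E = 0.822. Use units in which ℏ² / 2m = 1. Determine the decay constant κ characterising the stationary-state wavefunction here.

κ = 0.684

Since E < V₀ the TISE in this region is ψ'' = κ²ψ with κ = √(2m(V₀ − E))/ℏ.
κ = √(2 × 0.5 × 0.468) = 0.6841.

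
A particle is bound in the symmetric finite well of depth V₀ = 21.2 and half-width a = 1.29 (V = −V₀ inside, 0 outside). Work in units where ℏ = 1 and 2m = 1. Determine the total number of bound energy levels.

N = 4

Define the well-strength parameter z₀ = (a/ℏ)√(2mV₀) = 1.29 × √(2·0.5·21.2) = 5.940.
The even/odd transcendental equations gain one root per π/2 in z₀, giving N = 1 + ⌊2z₀/π⌋ = 1 + ⌊3.781⌋ = 4.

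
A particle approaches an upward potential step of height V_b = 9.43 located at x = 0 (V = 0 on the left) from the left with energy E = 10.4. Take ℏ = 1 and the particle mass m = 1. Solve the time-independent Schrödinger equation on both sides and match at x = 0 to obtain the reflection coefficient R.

The wavenumbers are k₁ = √(2mE)/ℏ = 4.561 on the left and k₂ = √(2m(E − V_b))/ℏ = 1.393 on the right.
Matching ψ and ψ′ at x = 0 gives r = (k₁ − k₂)/(k₁ + k₂), so R = r² = 0.2831 and T = 1 − R = 0.7169.

R = 0.283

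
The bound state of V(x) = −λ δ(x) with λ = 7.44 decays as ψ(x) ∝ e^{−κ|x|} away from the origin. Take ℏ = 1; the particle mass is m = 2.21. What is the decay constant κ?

κ = 16.4

Integrate −(ℏ²/2m)ψ'' − λδ(x)ψ = Eψ from −ε to +ε: the ψ'' term gives ψ'(0⁺) − ψ'(0⁻) and the δ term gives −(2mλ/ℏ²)ψ(0).
With ψ ∝ e^{−κ|x|} this yields −2κ = −2mλ/ℏ², so κ = mλ/ℏ² = 16.44.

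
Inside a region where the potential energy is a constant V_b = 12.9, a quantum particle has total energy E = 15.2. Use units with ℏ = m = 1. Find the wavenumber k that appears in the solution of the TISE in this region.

k = 2.14

With E > V_b the solution is oscillatory, ψ ∝ e^{±ikx} with k = √(2m(E − V_b))/ℏ.
k = √(2 × 1 × 2.3) = 2.145.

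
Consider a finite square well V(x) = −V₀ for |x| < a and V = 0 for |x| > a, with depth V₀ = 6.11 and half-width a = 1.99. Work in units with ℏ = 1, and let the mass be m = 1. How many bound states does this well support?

N = 5

Define the well-strength parameter z₀ = (a/ℏ)√(2mV₀) = 1.99 × √(2·1·6.11) = 6.956.
A new bound state (alternating even/odd) appears each time z₀ passes a multiple of π/2, so N = ⌊2z₀/π⌋ + 1 = ⌊4.429⌋ + 1 = 5.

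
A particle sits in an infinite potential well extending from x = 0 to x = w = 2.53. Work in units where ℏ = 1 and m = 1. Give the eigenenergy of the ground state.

Requiring ψ(0) = ψ(w) = 0 quantises k = nπ/w, hence E_n = ℏ²k²/2m = n²π²ℏ²/(2mw²).
E_1 = 1² × π² / (2 × 1 × 2.53²) = 0.7710.

E = 0.771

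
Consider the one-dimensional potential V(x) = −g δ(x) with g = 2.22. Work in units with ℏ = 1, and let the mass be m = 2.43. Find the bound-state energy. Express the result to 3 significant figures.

E = -5.99

For x ≠ 0 the bound state is ψ ∝ e^{−κ|x|}; integrating the TISE across the delta gives the cusp condition 2κ = 2mg/ℏ², so κ = 5.395.
Then E = −ℏ²κ²/(2m) = −mg²/(2ℏ²) = -5.988.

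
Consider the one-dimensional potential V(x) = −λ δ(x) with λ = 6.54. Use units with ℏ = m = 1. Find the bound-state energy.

The bound state is ψ(x) = √κ e^{−κ|x|}. The derivative jump ψ'(0⁺) − ψ'(0⁻) = −(2mλ/ℏ²)ψ(0) fixes κ = mλ/ℏ² = 6.540.
Then E = −ℏ²κ²/(2m) = −mλ²/(2ℏ²) = -21.39.

E = -21.4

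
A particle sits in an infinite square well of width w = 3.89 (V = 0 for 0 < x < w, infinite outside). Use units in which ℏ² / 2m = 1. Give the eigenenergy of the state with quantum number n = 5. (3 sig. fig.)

E = 16.3

Requiring ψ(0) = ψ(w) = 0 quantises k = nπ/w, hence E_n = ℏ²k²/2m = n²π²ℏ²/(2mw²).
E_5 = 5² × π² / (2 × 0.5 × 3.89²) = 16.31.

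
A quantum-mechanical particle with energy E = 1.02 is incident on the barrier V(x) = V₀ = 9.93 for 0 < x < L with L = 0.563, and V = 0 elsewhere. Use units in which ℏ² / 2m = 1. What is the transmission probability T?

Since E < V₀ the interior solution is evanescent with decay constant κ = √(2m(V₀ − E))/ℏ = 2.985.
κL = 1.681, sinh(κL) = 2.591.
Matching ψ, ψ′ at both faces gives T = [1 + V₀² sinh²(κL) / (4E(V₀ − E))]⁻¹ = 1/19.21 = 0.0521.

T = 0.0521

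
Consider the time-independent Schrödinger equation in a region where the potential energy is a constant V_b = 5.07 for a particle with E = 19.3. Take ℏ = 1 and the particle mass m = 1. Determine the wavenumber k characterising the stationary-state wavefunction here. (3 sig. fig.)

With E > V_b the solution is oscillatory, ψ ∝ e^{±ikx} with k = √(2m(E − V_b))/ℏ.
k = √(2 × 1 × 14.23) = 5.335.

k = 5.33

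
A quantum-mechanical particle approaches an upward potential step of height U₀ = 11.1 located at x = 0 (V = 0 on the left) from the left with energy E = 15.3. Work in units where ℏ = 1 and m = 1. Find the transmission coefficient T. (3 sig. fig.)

The wavenumbers are k₁ = √(2mE)/ℏ = 5.532 on the left and k₂ = √(2m(E − U₀))/ℏ = 2.898 on the right.
Continuity of ψ and ψ′ at the step yields the reflection amplitude r = (k₁ − k₂)/(k₁ + k₂) = 0.3124; thus R = |r|² = 0.09759, T = 0.9024.

T = 0.902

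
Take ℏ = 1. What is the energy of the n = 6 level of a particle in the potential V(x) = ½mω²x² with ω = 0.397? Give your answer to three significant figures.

Using E_n = (n + ½)ℏω: E_6 = 6.5 × 0.397 = 2.581.

E = 2.58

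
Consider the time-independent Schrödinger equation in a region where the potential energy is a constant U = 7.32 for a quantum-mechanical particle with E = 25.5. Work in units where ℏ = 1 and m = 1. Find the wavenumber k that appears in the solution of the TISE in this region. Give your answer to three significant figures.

With E > U the solution is oscillatory, ψ ∝ e^{±ikx} with k = √(2m(E − U))/ℏ.
k = √(2 × 1 × 18.18) = 6.030.

k = 6.03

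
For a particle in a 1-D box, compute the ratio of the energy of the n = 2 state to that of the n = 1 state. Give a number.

E_n = n²π²ℏ²/(2mL²) so the ratio is n₂²/n₁² = 4/1 = 4.

4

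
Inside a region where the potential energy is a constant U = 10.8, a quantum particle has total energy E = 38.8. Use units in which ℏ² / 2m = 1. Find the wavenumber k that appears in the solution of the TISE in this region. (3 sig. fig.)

With E > U the solution is oscillatory, ψ ∝ e^{±ikx} with k = √(2m(E − U))/ℏ.
k = √(2 × 0.5 × 28) = 5.292.

k = 5.29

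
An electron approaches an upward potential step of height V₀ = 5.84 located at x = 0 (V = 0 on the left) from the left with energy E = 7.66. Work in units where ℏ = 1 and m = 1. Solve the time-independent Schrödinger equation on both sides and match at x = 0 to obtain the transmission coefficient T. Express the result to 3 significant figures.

On each side the TISE gives plane waves with k = √(2m(E − V))/ℏ: k₁ = √(2·1·7.66) = 3.914, k₂ = √(2·1·1.82) = 1.908.
Continuity of ψ and ψ′ at the step yields the reflection amplitude r = (k₁ − k₂)/(k₁ + k₂) = 0.3446; thus R = |r|² = 0.1187, T = 0.8813.

T = 0.881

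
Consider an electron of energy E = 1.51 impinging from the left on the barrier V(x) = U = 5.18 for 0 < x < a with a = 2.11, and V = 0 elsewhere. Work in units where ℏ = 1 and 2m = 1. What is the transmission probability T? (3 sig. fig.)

E < U: inside the barrier ψ ∝ e^{±κx} with κ = √(2m(U − E))/ℏ = 1.916.
κa = 4.042, sinh(κa) = 28.47.
The exact tunnelling result is T⁻¹ = 1 + U² sinh²(κa) / [4E(U − E)] = 981.9, so T = 0.00102.

T = 0.00102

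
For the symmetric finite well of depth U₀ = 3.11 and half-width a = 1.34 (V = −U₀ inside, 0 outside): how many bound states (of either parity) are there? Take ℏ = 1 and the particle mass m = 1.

N = 3

Define the well-strength parameter z₀ = (a/ℏ)√(2mU₀) = 1.34 × √(2·1·3.11) = 3.342.
The even/odd transcendental equations gain one root per π/2 in z₀, giving N = 1 + ⌊2z₀/π⌋ = 1 + ⌊2.128⌋ = 3.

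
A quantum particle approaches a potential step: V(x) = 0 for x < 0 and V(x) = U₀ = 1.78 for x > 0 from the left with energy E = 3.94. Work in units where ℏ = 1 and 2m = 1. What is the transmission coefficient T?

T = 0.978

The wavenumbers are k₁ = √(2mE)/ℏ = 1.985 on the left and k₂ = √(2m(E − U₀))/ℏ = 1.470 on the right.
Continuity of ψ and ψ′ at the step yields the reflection amplitude r = (k₁ − k₂)/(k₁ + k₂) = 0.1491; thus R = |r|² = 0.02224, T = 0.9778.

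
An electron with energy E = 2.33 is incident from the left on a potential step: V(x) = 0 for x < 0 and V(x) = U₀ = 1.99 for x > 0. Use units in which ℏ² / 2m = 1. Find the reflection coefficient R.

The wavenumbers are k₁ = √(2mE)/ℏ = 1.526 on the left and k₂ = √(2m(E − U₀))/ℏ = 0.5831 on the right.
Continuity of ψ and ψ′ at the step yields the reflection amplitude r = (k₁ − k₂)/(k₁ + k₂) = 0.4472; thus R = |r|² = 0.2000, T = 0.8000.

R = 0.200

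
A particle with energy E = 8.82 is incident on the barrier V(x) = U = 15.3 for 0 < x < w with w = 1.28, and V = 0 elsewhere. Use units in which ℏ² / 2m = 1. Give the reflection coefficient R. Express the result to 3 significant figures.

E < U: inside the barrier ψ ∝ e^{±κx} with κ = √(2m(U − E))/ℏ = 2.546.
κw = 3.258, sinh(κw) = 12.98.
Matching ψ, ψ′ at both faces gives T = [1 + U² sinh²(κw) / (4E(U − E))]⁻¹ = 1/173.6 = 0.00576.
R = 1 − T = 0.994.

R = 0.994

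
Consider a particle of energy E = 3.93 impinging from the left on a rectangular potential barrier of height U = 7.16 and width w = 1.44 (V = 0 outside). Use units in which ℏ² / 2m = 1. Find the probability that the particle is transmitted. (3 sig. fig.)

T = 0.0221

E < U: inside the barrier ψ ∝ e^{±κx} with κ = √(2m(U − E))/ℏ = 1.797.
κw = 2.588, sinh(κw) = 6.614.
Matching ψ, ψ′ at both faces gives T = [1 + U² sinh²(κw) / (4E(U − E))]⁻¹ = 1/45.17 = 0.0221.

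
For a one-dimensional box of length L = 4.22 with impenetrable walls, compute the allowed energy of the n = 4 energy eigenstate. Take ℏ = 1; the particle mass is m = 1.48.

E = 3.00

Requiring ψ(0) = ψ(L) = 0 quantises k = nπ/L, hence E_n = ℏ²k²/2m = n²π²ℏ²/(2mL²).
E_4 = 4² × π² / (2 × 1.48 × 4.22²) = 2.996.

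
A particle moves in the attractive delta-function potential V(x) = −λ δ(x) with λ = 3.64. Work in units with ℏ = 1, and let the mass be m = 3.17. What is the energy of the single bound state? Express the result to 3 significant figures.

For x ≠ 0 the bound state is ψ ∝ e^{−κ|x|}; integrating the TISE across the delta gives the cusp condition 2κ = 2mλ/ℏ², so κ = 11.54.
Then E = −ℏ²κ²/(2m) = −mλ²/(2ℏ²) = -21.00.

E = -21.0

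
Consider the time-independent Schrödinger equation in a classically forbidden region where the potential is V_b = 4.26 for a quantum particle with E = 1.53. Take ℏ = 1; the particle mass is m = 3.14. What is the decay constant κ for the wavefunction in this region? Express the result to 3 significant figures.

Since E < V_b the TISE in this region is ψ'' = κ²ψ with κ = √(2m(V_b − E))/ℏ.
κ = √(2 × 3.14 × 2.73) = 4.141.

κ = 4.14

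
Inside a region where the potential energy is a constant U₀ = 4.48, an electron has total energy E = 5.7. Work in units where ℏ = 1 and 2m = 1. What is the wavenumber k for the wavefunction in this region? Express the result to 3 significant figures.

With E > U₀ the solution is oscillatory, ψ ∝ e^{±ikx} with k = √(2m(E − U₀))/ℏ.
k = √(2 × 0.5 × 1.22) = 1.105.

k = 1.10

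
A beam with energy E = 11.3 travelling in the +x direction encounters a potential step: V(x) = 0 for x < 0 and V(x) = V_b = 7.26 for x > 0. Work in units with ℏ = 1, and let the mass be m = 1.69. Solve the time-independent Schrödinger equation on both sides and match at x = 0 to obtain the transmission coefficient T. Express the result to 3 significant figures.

On each side the TISE gives plane waves with k = √(2m(E − V))/ℏ: k₁ = √(2·1.69·11.3) = 6.180, k₂ = √(2·1.69·4.04) = 3.695.
Matching ψ and ψ′ at x = 0 gives r = (k₁ − k₂)/(k₁ + k₂), so R = r² = 0.06331 and T = 1 − R = 0.9367.

T = 0.937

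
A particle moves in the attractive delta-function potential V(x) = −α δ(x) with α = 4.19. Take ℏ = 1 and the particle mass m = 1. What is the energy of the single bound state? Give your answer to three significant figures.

E = -8.78

The bound state is ψ(x) = √κ e^{−κ|x|}. The derivative jump ψ'(0⁺) − ψ'(0⁻) = −(2mα/ℏ²)ψ(0) fixes κ = mα/ℏ² = 4.190.
Then E = −ℏ²κ²/(2m) = −mα²/(2ℏ²) = -8.778.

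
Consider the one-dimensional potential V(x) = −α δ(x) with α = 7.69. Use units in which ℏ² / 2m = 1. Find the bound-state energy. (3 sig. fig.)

E = -14.8

For x ≠ 0 the bound state is ψ ∝ e^{−κ|x|}; integrating the TISE across the delta gives the cusp condition 2κ = 2mα/ℏ², so κ = 3.845.
Then E = −ℏ²κ²/(2m) = −mα²/(2ℏ²) = -14.78.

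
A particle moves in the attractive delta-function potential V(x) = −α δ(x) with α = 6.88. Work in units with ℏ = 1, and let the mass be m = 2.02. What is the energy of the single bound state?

For x ≠ 0 the bound state is ψ ∝ e^{−κ|x|}; integrating the TISE across the delta gives the cusp condition 2κ = 2mα/ℏ², so κ = 13.90.
Then E = −ℏ²κ²/(2m) = −mα²/(2ℏ²) = -47.81.

E = -47.8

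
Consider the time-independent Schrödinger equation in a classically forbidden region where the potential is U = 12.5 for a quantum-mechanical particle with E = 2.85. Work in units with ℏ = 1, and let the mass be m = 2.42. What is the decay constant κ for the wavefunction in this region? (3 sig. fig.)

Since E < U the TISE in this region is ψ'' = κ²ψ with κ = √(2m(U − E))/ℏ.
κ = √(2 × 2.42 × 9.65) = 6.834.

κ = 6.83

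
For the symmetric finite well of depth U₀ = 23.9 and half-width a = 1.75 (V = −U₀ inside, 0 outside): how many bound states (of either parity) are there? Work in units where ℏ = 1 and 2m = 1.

N = 6

The dimensionless depth is z₀ = a√(2mU₀)/ℏ = 1.75 × √(23.90) = 8.555.
The even/odd transcendental equations gain one root per π/2 in z₀, giving N = 1 + ⌊2z₀/π⌋ = 1 + ⌊5.446⌋ = 6.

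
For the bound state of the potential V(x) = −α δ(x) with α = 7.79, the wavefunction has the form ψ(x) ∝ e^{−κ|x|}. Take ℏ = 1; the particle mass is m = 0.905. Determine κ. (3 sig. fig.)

κ = 7.05

Integrating the TISE across x = 0 gives the cusp condition ψ'(0⁺) − ψ'(0⁻) = −(2mα/ℏ²)ψ(0).
With ψ ∝ e^{−κ|x|} this yields −2κ = −2mα/ℏ², so κ = mα/ℏ² = 7.050.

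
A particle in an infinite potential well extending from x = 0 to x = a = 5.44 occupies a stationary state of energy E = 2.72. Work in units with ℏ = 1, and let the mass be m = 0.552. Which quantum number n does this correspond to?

For an infinite well E_n = n²π²ℏ²/(2ma²), so n = (a/πℏ)√(2mE).
n = (5.44/π) × √(2 × 0.552 × 2.72) = 3.001 → n = 3.

n = 3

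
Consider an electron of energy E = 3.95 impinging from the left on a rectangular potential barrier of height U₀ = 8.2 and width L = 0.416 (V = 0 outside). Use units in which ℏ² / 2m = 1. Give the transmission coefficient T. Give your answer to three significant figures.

T = 0.517

E < U₀: inside the barrier ψ ∝ e^{±κx} with κ = √(2m(U₀ − E))/ℏ = 2.062.
κL = 0.8576, sinh(κL) = 0.9667.
Matching ψ, ψ′ at both faces gives T = [1 + U₀² sinh²(κL) / (4E(U₀ − E))]⁻¹ = 1/1.936 = 0.517.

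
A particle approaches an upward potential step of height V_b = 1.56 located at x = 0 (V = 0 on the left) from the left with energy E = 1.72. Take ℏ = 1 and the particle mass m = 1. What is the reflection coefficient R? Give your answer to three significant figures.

On each side the TISE gives plane waves with k = √(2m(E − V))/ℏ: k₁ = √(2·1·1.72) = 1.855, k₂ = √(2·1·0.16) = 0.5657.
Matching ψ and ψ′ at x = 0 gives r = (k₁ − k₂)/(k₁ + k₂), so R = r² = 0.2836 and T = 1 − R = 0.7164.

R = 0.284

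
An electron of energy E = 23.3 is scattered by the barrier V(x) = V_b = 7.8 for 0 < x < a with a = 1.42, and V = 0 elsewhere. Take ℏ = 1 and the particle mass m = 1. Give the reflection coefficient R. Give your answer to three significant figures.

R = 0.0403

E > V_b: inside the barrier k₂ = √(2m(E − V_b))/ℏ = 5.568, k₂a = 7.906.
Matching at both interfaces gives T⁻¹ = 1 + V_b² sin²(k₂a) / [4E(E − V_b)] = 1.042, hence T = 0.960.
R = 1 − T = 0.0403.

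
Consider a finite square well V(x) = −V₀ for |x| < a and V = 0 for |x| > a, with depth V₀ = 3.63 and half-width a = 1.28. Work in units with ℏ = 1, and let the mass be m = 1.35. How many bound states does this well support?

The dimensionless depth is z₀ = a√(2mV₀)/ℏ = 1.28 × √(9.801) = 4.007.
The even/odd transcendental equations gain one root per π/2 in z₀, giving N = 1 + ⌊2z₀/π⌋ = 1 + ⌊2.551⌋ = 3.

N = 3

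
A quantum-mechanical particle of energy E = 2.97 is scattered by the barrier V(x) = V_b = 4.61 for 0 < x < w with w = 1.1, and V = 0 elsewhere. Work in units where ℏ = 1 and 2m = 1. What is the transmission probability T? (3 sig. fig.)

T = 0.199

E < V_b: inside the barrier ψ ∝ e^{±κx} with κ = √(2m(V_b − E))/ℏ = 1.281.
κw = 1.409, sinh(κw) = 1.923.
The exact tunnelling result is T⁻¹ = 1 + V_b² sinh²(κw) / [4E(V_b − E)] = 5.034, so T = 0.199.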